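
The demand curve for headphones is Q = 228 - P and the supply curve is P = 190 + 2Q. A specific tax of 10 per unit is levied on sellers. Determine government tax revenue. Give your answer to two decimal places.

93.33

Rewriting demand in inverse form: P = 228 - Q.
Without the tax, 228 - Q = 190 + 2Q so Q* = 12.6667 and P* = 215.3333.
A tax on sellers shifts supply up by 10: 228 - Q = 190 + 2Q + 10, so Q_t = 9.3333. Buyers pay P_b = 218.6667; sellers receive P_s = P_b - 10 = 208.6667.
Tax revenue = t x Q_t = 10 x 9.3333 = 93.3333.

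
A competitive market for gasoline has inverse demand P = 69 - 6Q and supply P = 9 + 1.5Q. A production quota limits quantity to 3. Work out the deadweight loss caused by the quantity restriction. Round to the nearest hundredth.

93.75

Without the quota, 69 - 6Q = 9 + 1.5Q gives Q* = 8.
At Q = 3 the demand price is 69 - 6(3) = 51 and the supply price is 9 + 1.5(3) = 13.5.
DWL = (1/2)(gap between curves at 3) x (Q* - 3) = (1/2)(37.5)(5) = 93.75.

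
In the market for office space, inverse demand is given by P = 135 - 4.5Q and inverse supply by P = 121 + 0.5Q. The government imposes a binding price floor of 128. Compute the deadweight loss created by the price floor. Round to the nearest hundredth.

Without the control, 135 - 4.5Q = 121 + 0.5Q so Q* = 2.8 and P* = 122.4.
At the floor price 128, quantity demanded is (135 - 128)/4.5 = 1.5556; demand is the short side, so Q = 1.5556 trades at P = 128.
The lost-trades triangle has base Q* - 1.5556 = 1.2444 and height equal to the gap between the curves at Q = 1.5556, which is 128 - 121.7778 = 6.2222. DWL = (1/2)(1.2444)(6.2222) = 3.8716.

3.87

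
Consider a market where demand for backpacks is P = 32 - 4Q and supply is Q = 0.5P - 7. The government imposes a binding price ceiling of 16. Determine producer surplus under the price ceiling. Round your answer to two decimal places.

Rewriting supply in inverse form: P = 14 + 2Q.
Without the control, 32 - 4Q = 14 + 2Q so Q* = 3 and P* = 20.
At the ceiling price 16, quantity supplied is (16 - 14)/2 = 1; supply is the short side, so Q = 1 trades at P = 16.
PS is the triangle above supply below 16: (1/2)(1)(16 - 14) = 1.

1.00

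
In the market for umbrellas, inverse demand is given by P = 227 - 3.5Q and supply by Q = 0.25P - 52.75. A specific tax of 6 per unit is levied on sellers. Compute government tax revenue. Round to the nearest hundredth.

8.00

Rewriting supply in inverse form: P = 211 + 4Q.
Pre-tax equilibrium: 227 - 3.5Q = 211 + 4Q gives Q* = 2.1333, P* = 219.5333.
With the tax, sellers need 6 more per unit: 227 - 3.5Q = 211 + 4Q + 6, so Q_t = 1.3333. Buyers pay P_b = 222.3333; sellers receive P_s = P_b - 6 = 216.3333.
Revenue is the tax times quantity traded: 6 x 1.3333 = 8.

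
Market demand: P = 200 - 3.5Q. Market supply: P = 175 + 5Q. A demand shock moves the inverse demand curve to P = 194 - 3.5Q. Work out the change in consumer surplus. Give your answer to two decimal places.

-6.39

Initial equilibrium: Q_0 = 2.9412, P_0 = 189.7059; CS_0 = (1/2)(2.9412)(10.2941) = 15.1384, PS_0 = (1/2)(2.9412)(14.7059) = 21.6263.
New equilibrium: 194 - 3.5Q = 175 + 5Q gives Q_1 = 2.2353, P_1 = 186.1765; CS_1 = 8.7439, PS_1 = 12.4913.
Change in consumer surplus = 8.7439 - 15.1384 = -6.3945.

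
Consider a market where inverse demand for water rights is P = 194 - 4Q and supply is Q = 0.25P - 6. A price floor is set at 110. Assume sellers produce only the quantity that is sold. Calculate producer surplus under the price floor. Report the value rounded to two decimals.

924.00

Rewriting supply in inverse form: P = 24 + 4Q.
Free-market equilibrium: 194 - 4Q = 24 + 4Q gives Q* = 21.25, P* = 109.
At P = 110, buyers demand (194 - 110)/4 = 21 while sellers would supply more, so the quantity traded is 21 at price 110.
The supply price at Q = 21 is 108. PS is the trapezoid between 110 and supply over [0, 21]: (1/2)[(110 - 24) + (110 - 108)](21) = 924.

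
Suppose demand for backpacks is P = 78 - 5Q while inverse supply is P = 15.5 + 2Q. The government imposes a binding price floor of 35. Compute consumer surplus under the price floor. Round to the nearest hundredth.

184.90

Free-market equilibrium: 78 - 5Q = 15.5 + 2Q gives Q* = 8.9286, P* = 33.3571.
At the floor price 35, quantity demanded is (78 - 35)/5 = 8.6; demand is the short side, so Q = 8.6 trades at P = 35.
CS is the triangle under demand above 35: (1/2)(8.6)(78 - 35) = 184.9.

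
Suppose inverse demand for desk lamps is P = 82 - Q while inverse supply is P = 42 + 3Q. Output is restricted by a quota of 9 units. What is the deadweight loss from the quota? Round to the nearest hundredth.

Unrestricted equilibrium: Q* = (82 - 42)/(1 + 3) = 10.
At Q = 9 the demand price is 82 - (9) = 73 and the supply price is 42 + 3(9) = 69.
Deadweight loss is the triangle between the curves from 9 to 10: (1/2)(73 - 69)(10 - 9) = 2.

2.00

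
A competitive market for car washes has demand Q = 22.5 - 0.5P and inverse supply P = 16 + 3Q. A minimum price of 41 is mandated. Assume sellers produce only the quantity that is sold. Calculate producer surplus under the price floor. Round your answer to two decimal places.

Rewriting demand in inverse form: P = 45 - 2Q.
Without the control, 45 - 2Q = 16 + 3Q so Q* = 5.8 and P* = 33.4.
At P = 41, buyers demand (45 - 41)/2 = 2 while sellers would supply more, so the quantity traded is 2 at price 41.
The supply price at Q = 2 is 22. PS is the trapezoid between 41 and supply over [0, 2]: (1/2)[(41 - 16) + (41 - 22)](2) = 44.

44.00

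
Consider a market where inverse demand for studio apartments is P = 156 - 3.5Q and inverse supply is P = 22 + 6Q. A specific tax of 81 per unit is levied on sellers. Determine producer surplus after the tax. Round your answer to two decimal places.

Without the tax, 156 - 3.5Q = 22 + 6Q so Q* = 14.1053 and P* = 106.6316.
With the tax, sellers need 81 more per unit: 156 - 3.5Q = 22 + 6Q + 81, so Q_t = 5.5789. Buyers pay P_b = 136.4737; sellers receive P_s = P_b - 81 = 55.4737.
PS = (1/2)(Q_t)(P_s - 22) = (1/2)(5.5789)(33.4737) = 93.374.

93.37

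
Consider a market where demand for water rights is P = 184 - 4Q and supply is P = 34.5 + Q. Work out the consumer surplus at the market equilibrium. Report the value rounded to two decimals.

Set 184 - 4Q = 34.5 + Q, which gives 149.5 = 5Q, so Q* = 29.9 and P* = 184 - 4(29.9) = 64.4.
CS is the area between the demand curve and P* from 0 to Q*: (1/2)(29.9)(119.6) = 1788.02.

1788.02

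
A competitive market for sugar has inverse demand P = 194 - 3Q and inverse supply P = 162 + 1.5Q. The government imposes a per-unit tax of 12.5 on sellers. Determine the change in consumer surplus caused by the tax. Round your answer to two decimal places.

Without the tax, 194 - 3Q = 162 + 1.5Q so Q* = 7.1111 and P* = 172.6667.
With the tax, sellers need 12.5 more per unit: 194 - 3Q = 162 + 1.5Q + 12.5, so Q_t = 4.3333. Buyers pay P_b = 181; sellers receive P_s = P_b - 12.5 = 168.5.
CS falls from (1/2)(7.1111)(21.3333) = 75.8519 to (1/2)(4.3333)(13) = 28.1667, a change of -47.6852.

-47.69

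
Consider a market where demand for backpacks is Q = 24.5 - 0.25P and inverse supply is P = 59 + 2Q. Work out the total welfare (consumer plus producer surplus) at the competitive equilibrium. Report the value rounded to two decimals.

Rewriting demand in inverse form: P = 98 - 4Q.
Setting demand equal to supply, 39 = 6Q, so Q* = 6.5 and P* = 72.
Total surplus is the full triangle between the curves from 0 to Q*: (1/2)(6.5)(98 - 59) = 126.75.

126.75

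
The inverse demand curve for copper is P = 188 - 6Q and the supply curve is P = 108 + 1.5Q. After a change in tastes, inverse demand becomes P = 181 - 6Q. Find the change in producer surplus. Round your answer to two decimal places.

Initial equilibrium: Q_0 = 10.6667, P_0 = 124; CS_0 = (1/2)(10.6667)(64) = 341.3333, PS_0 = (1/2)(10.6667)(16) = 85.3333.
New equilibrium: 181 - 6Q = 108 + 1.5Q gives Q_1 = 9.7333, P_1 = 122.6; CS_1 = 284.2133, PS_1 = 71.0533.
Change in producer surplus = 71.0533 - 85.3333 = -14.28.

-14.28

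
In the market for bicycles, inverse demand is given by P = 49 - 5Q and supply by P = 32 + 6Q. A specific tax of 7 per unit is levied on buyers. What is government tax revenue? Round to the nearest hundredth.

6.36

Without the tax, 49 - 5Q = 32 + 6Q so Q* = 1.5455 and P* = 41.2727.
A tax on buyers shifts demand down by 7: (49 - 7) - 5Q = 32 + 6Q, so Q_t = 0.9091. Buyers pay P_b = 44.4545; sellers receive P_s = P_b - 7 = 37.4545.
Tax revenue = t x Q_t = 7 x 0.9091 = 6.3636.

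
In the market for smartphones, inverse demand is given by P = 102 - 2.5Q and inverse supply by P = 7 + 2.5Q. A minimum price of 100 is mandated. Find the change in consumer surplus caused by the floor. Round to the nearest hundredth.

Without the control, 102 - 2.5Q = 7 + 2.5Q so Q* = 19 and P* = 54.5.
At the floor price 100, quantity demanded is (102 - 100)/2.5 = 0.8; demand is the short side, so Q = 0.8 trades at P = 100.
CS goes from (1/2)(19)(47.5) = 451.25 to 0.8 (computed as (102 - 100)(0.8) - (1/2)(2.5)(0.8)^2), a change of -450.45.

-450.45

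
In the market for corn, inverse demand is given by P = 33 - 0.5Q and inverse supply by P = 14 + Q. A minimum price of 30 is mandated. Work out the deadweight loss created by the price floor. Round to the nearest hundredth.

33.33

Without the control, 33 - 0.5Q = 14 + Q so Q* = 12.6667 and P* = 26.6667.
At P = 30, buyers demand (33 - 30)/0.5 = 6 while sellers would supply more, so the quantity traded is 6 at price 30.
At Q = 6 the demand price is 30 and the supply price is 20. Deadweight loss is the triangle between the curves from 6 to 12.6667: (1/2)(30 - 20)(12.6667 - 6) = 33.3333.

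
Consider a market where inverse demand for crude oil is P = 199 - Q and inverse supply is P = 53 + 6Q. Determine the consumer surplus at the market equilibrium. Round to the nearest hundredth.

217.51

Setting demand equal to supply, 146 = 7Q, so Q* = 20.8571 and P* = 178.1429.
Consumer surplus is the triangle under demand above P*: (1/2)(20.8571)(199 - 178.1429) = (1/2)(20.8571)(20.8571) = 217.5102.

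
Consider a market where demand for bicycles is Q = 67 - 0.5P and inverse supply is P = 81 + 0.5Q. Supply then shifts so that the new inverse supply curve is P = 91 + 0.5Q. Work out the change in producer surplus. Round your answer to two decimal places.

-38.40

Rewriting demand in inverse form: P = 134 - 2Q.
Initial equilibrium: Q_0 = 21.2, P_0 = 91.6; CS_0 = (1/2)(21.2)(42.4) = 449.44, PS_0 = (1/2)(21.2)(10.6) = 112.36.
New equilibrium: 134 - 2Q = 91 + 0.5Q gives Q_1 = 17.2, P_1 = 99.6; CS_1 = 295.84, PS_1 = 73.96.
Change in producer surplus = 73.96 - 112.36 = -38.4.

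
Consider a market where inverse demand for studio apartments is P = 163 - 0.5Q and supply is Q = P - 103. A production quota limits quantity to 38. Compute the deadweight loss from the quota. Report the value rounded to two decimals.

Rewriting supply in inverse form: P = 103 + Q.
Without the quota, 163 - 0.5Q = 103 + Q gives Q* = 40.
At Q = 38 the demand price is 163 - 0.5(38) = 144 and the supply price is 103 + (38) = 141.
DWL = (1/2)(gap between curves at 38) x (Q* - 38) = (1/2)(3)(2) = 3.

3.00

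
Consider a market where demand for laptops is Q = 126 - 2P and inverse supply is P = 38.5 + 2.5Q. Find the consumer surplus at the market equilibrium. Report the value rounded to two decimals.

16.67

Rewriting demand in inverse form: P = 63 - 0.5Q.
Setting demand equal to supply, 24.5 = 3Q, so Q* = 8.1667 and P* = 58.9167.
CS is the area between the demand curve and P* from 0 to Q*: (1/2)(8.1667)(4.0833) = 16.6736.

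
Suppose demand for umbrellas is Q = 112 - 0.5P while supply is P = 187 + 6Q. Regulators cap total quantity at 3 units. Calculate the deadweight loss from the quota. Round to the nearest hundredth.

10.56

Rewriting demand in inverse form: P = 224 - 2Q.
Without the quota, 224 - 2Q = 187 + 6Q gives Q* = 4.625.
At Q = 3 the demand price is 224 - 2(3) = 218 and the supply price is 187 + 6(3) = 205.
Deadweight loss is the triangle between the curves from 3 to 4.625: (1/2)(218 - 205)(4.625 - 3) = 10.5625.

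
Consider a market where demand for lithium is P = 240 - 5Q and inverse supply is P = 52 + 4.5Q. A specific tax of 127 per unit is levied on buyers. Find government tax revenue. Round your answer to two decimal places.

815.47

Pre-tax equilibrium: 240 - 5Q = 52 + 4.5Q gives Q* = 19.7895, P* = 141.0526.
With the tax, buyers' net willingness to pay falls by 127: (240 - 127) - 5Q = 52 + 4.5Q, so Q_t = 6.4211. Buyers pay P_b = 207.8947; sellers receive P_s = P_b - 127 = 80.8947.
Tax revenue = t x Q_t = 127 x 6.4211 = 815.4737.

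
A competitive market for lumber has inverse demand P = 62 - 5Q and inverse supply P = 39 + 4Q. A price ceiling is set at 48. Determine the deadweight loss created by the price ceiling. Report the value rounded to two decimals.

Free-market equilibrium: 62 - 5Q = 39 + 4Q gives Q* = 2.5556, P* = 49.2222.
At P = 48, sellers supply (48 - 39)/4 = 2.25 while buyers want more, so the quantity traded is 2.25 at price 48.
At Q = 2.25 the demand price is 50.75 and the supply price is 48. Deadweight loss is the triangle between the curves from 2.25 to 2.5556: (1/2)(50.75 - 48)(2.5556 - 2.25) = 0.4201.

0.42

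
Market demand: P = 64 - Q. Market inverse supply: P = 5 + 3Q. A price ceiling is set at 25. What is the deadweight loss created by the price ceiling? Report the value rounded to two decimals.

Free-market equilibrium: 64 - Q = 5 + 3Q gives Q* = 14.75, P* = 49.25.
At the ceiling price 25, quantity supplied is (25 - 5)/3 = 6.6667; supply is the short side, so Q = 6.6667 trades at P = 25.
At Q = 6.6667 the demand price is 57.3333 and the supply price is 25. Deadweight loss is the triangle between the curves from 6.6667 to 14.75: (1/2)(57.3333 - 25)(14.75 - 6.6667) = 130.6806.

130.68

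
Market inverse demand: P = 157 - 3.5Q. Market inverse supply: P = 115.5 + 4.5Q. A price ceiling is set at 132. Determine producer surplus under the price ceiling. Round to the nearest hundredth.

Without the control, 157 - 3.5Q = 115.5 + 4.5Q so Q* = 5.1875 and P* = 138.8438.
At P = 132, sellers supply (132 - 115.5)/4.5 = 3.6667 while buyers want more, so the quantity traded is 3.6667 at price 132.
PS is the triangle above supply below 132: (1/2)(3.6667)(132 - 115.5) = 30.25.

30.25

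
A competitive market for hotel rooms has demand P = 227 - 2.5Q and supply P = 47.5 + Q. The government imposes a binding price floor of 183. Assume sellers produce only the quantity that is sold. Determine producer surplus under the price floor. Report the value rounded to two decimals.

Free-market equilibrium: 227 - 2.5Q = 47.5 + Q gives Q* = 51.2857, P* = 98.7857.
At the floor price 183, quantity demanded is (227 - 183)/2.5 = 17.6; demand is the short side, so Q = 17.6 trades at P = 183.
The supply price at Q = 17.6 is 65.1. PS is the trapezoid between 183 and supply over [0, 17.6]: (1/2)[(183 - 47.5) + (183 - 65.1)](17.6) = 2229.92.

2229.92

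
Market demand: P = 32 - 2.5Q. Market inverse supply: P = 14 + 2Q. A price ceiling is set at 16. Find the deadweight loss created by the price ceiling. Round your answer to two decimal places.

20.25

Without the control, 32 - 2.5Q = 14 + 2Q so Q* = 4 and P* = 22.
At the ceiling price 16, quantity supplied is (16 - 14)/2 = 1; supply is the short side, so Q = 1 trades at P = 16.
The lost-trades triangle has base Q* - 1 = 3 and height equal to the gap between the curves at Q = 1, which is 29.5 - 16 = 13.5. DWL = (1/2)(3)(13.5) = 20.25.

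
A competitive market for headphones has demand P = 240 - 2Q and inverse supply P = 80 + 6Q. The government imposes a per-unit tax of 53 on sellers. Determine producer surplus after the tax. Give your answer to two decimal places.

Without the tax, 240 - 2Q = 80 + 6Q so Q* = 20 and P* = 200.
A tax on sellers shifts supply up by 53: 240 - 2Q = 80 + 6Q + 53, so Q_t = 13.375. Buyers pay P_b = 213.25; sellers receive P_s = P_b - 53 = 160.25.
Producer surplus is the triangle above supply below P_s: (1/2)(13.375)(160.25 - 80) = 536.6719.

536.67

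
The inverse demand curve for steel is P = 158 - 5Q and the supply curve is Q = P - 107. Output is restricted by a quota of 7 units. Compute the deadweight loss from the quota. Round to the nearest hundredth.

Rewriting supply in inverse form: P = 107 + Q.
Without the quota, 158 - 5Q = 107 + Q gives Q* = 8.5.
At Q = 7 the demand price is 158 - 5(7) = 123 and the supply price is 107 + (7) = 114.
DWL = (1/2)(gap between curves at 7) x (Q* - 7) = (1/2)(9)(1.5) = 6.75.

6.75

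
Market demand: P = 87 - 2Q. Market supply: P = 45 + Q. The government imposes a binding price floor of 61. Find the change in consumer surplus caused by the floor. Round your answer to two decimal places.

Free-market equilibrium: 87 - 2Q = 45 + Q gives Q* = 14, P* = 59.
At the floor price 61, quantity demanded is (87 - 61)/2 = 13; demand is the short side, so Q = 13 trades at P = 61.
CS goes from (1/2)(14)(28) = 196 to 169 (computed as (87 - 61)(13) - (1/2)(2)(13)^2), a change of -27.

-27.00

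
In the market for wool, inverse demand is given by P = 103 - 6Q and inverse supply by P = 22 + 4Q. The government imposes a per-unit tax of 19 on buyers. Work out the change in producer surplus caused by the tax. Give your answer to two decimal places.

-54.34

Pre-tax equilibrium: 103 - 6Q = 22 + 4Q gives Q* = 8.1, P* = 54.4.
With the tax, buyers' net willingness to pay falls by 19: (103 - 19) - 6Q = 22 + 4Q, so Q_t = 6.2. Buyers pay P_b = 65.8; sellers receive P_s = P_b - 19 = 46.8.
Producers lose the trapezoid between P_s and P* out to Q_t plus the triangle from Q_t to Q*: change in PS = 76.88 - 131.22 = -54.34.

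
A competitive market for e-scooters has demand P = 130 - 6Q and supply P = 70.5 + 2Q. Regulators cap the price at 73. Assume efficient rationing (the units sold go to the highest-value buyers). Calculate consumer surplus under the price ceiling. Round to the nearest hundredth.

66.56

Without the control, 130 - 6Q = 70.5 + 2Q so Q* = 7.4375 and P* = 85.375.
At the ceiling price 73, quantity supplied is (73 - 70.5)/2 = 1.25; supply is the short side, so Q = 1.25 trades at P = 73.
The demand price at Q = 1.25 is 122.5. CS is the trapezoid between demand and 73 over [0, 1.25]: (1/2)[(130 - 73) + (122.5 - 73)](1.25) = 66.5625.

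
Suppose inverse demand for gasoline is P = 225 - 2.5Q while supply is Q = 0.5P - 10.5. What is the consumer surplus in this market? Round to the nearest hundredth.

2568.89

Rewriting supply in inverse form: P = 21 + 2Q.
Set 225 - 2.5Q = 21 + 2Q, which gives 204 = 4.5Q, so Q* = 45.3333 and P* = 225 - 2.5(45.3333) = 111.6667.
CS is the area between the demand curve and P* from 0 to Q*: (1/2)(45.3333)(113.3333) = 2568.8889.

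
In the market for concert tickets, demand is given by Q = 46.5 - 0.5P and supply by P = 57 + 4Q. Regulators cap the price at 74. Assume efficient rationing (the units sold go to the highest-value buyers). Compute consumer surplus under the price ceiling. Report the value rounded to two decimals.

62.69

Rewriting demand in inverse form: P = 93 - 2Q.
Without the control, 93 - 2Q = 57 + 4Q so Q* = 6 and P* = 81.
At the ceiling price 74, quantity supplied is (74 - 57)/4 = 4.25; supply is the short side, so Q = 4.25 trades at P = 74.
The demand price at Q = 4.25 is 84.5. CS is the trapezoid between demand and 74 over [0, 4.25]: (1/2)[(93 - 74) + (84.5 - 74)](4.25) = 62.6875.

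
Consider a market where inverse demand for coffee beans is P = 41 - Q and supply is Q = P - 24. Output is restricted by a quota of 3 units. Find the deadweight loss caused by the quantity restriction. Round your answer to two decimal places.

Rewriting supply in inverse form: P = 24 + Q.
Unrestricted equilibrium: Q* = (41 - 24)/(1 + 1) = 8.5.
At Q = 3 the demand price is 41 - (3) = 38 and the supply price is 24 + (3) = 27.
DWL = (1/2)(gap between curves at 3) x (Q* - 3) = (1/2)(11)(5.5) = 30.25.

30.25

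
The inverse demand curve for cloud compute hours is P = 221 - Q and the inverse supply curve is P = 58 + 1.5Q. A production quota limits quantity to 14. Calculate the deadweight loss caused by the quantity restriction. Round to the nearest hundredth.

Without the quota, 221 - Q = 58 + 1.5Q gives Q* = 65.2.
At Q = 14 the demand price is 221 - (14) = 207 and the supply price is 58 + 1.5(14) = 79.
Deadweight loss is the triangle between the curves from 14 to 65.2: (1/2)(207 - 79)(65.2 - 14) = 3276.8.

3276.80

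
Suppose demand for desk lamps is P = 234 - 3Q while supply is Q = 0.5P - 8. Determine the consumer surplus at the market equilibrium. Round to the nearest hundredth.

2851.44

Rewriting supply in inverse form: P = 16 + 2Q.
Setting demand equal to supply, 218 = 5Q, so Q* = 43.6 and P* = 103.2.
Consumer surplus is the triangle under demand above P*: (1/2)(43.6)(234 - 103.2) = (1/2)(43.6)(130.8) = 2851.44.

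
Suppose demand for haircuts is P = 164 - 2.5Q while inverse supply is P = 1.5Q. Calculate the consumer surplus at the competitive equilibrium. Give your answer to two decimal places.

2101.25

Setting demand equal to supply, 164 = 4Q, so Q* = 41 and P* = 61.5.
The demand choke price is 164, so CS = (1/2)(Q*)(164 - P*) = (1/2)(41)(102.5) = 2101.25.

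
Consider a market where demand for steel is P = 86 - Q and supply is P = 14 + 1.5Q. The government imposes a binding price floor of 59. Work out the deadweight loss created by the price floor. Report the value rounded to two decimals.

Free-market equilibrium: 86 - Q = 14 + 1.5Q gives Q* = 28.8, P* = 57.2.
At P = 59, buyers demand (86 - 59)/1 = 27 while sellers would supply more, so the quantity traded is 27 at price 59.
The lost-trades triangle has base Q* - 27 = 1.8 and height equal to the gap between the curves at Q = 27, which is 59 - 54.5 = 4.5. DWL = (1/2)(1.8)(4.5) = 4.05.

4.05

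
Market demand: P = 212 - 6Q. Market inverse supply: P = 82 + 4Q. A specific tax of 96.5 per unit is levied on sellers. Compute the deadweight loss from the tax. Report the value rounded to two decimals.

465.61

Pre-tax equilibrium: 212 - 6Q = 82 + 4Q gives Q* = 13, P* = 134.
With the tax, sellers need 96.5 more per unit: 212 - 6Q = 82 + 4Q + 96.5, so Q_t = 3.35. Buyers pay P_b = 191.9; sellers receive P_s = P_b - 96.5 = 95.4.
The welfare triangle lost has base Q* - Q_t = 9.65 and height t = 96.5, so DWL = (1/2)(9.65)(96.5) = 465.6125.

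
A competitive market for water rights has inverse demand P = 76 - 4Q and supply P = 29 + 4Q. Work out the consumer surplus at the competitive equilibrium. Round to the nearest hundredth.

69.03

Setting demand equal to supply, 47 = 8Q, so Q* = 5.875 and P* = 52.5.
The demand choke price is 76, so CS = (1/2)(Q*)(76 - P*) = (1/2)(5.875)(23.5) = 69.0312.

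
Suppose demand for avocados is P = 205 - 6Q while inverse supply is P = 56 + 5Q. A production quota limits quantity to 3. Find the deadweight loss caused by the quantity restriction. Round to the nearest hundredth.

611.64

Without the quota, 205 - 6Q = 56 + 5Q gives Q* = 13.5455.
At Q = 3 the demand price is 205 - 6(3) = 187 and the supply price is 56 + 5(3) = 71.
Deadweight loss is the triangle between the curves from 3 to 13.5455: (1/2)(187 - 71)(13.5455 - 3) = 611.6364.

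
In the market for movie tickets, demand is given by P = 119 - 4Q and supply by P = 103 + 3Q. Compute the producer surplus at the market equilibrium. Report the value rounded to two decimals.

7.84

Setting demand equal to supply, 16 = 7Q, so Q* = 2.2857 and P* = 109.8571.
PS is the area between P* and the supply curve from 0 to Q*: (1/2)(2.2857)(6.8571) = 7.8367.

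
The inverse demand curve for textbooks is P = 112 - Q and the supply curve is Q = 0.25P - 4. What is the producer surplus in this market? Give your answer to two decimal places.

Rewriting supply in inverse form: P = 16 + 4Q.
Setting demand equal to supply, 96 = 5Q, so Q* = 19.2 and P* = 92.8.
PS is the area between P* and the supply curve from 0 to Q*: (1/2)(19.2)(76.8) = 737.28.

737.28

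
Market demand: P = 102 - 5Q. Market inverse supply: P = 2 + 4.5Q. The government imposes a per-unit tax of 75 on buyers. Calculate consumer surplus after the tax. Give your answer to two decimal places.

Without the tax, 102 - 5Q = 2 + 4.5Q so Q* = 10.5263 and P* = 49.3684.
With the tax, buyers' net willingness to pay falls by 75: (102 - 75) - 5Q = 2 + 4.5Q, so Q_t = 2.6316. Buyers pay P_b = 88.8421; sellers receive P_s = P_b - 75 = 13.8421.
CS = (1/2)(Q_t)(102 - P_b) = (1/2)(2.6316)(13.1579) = 17.313.

17.31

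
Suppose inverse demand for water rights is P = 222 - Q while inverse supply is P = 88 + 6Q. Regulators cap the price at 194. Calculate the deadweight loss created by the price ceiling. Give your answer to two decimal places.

Free-market equilibrium: 222 - Q = 88 + 6Q gives Q* = 19.1429, P* = 202.8571.
At P = 194, sellers supply (194 - 88)/6 = 17.6667 while buyers want more, so the quantity traded is 17.6667 at price 194.
At Q = 17.6667 the demand price is 204.3333 and the supply price is 194. Deadweight loss is the triangle between the curves from 17.6667 to 19.1429: (1/2)(204.3333 - 194)(19.1429 - 17.6667) = 7.627.

7.63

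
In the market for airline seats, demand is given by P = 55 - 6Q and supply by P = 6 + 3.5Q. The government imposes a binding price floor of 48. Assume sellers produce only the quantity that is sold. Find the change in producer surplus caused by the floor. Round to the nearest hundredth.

0.06

Free-market equilibrium: 55 - 6Q = 6 + 3.5Q gives Q* = 5.1579, P* = 24.0526.
At the floor price 48, quantity demanded is (55 - 48)/6 = 1.1667; demand is the short side, so Q = 1.1667 trades at P = 48.
PS goes from (1/2)(5.1579)(18.0526) = 46.5568 to 46.6181 (computed as (48 - 6)(1.1667) - (1/2)(3.5)(1.1667)^2), a change of 0.0613.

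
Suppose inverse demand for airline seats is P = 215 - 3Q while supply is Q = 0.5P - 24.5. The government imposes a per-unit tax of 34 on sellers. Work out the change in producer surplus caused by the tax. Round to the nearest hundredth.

-405.28

Rewriting supply in inverse form: P = 49 + 2Q.
Pre-tax equilibrium: 215 - 3Q = 49 + 2Q gives Q* = 33.2, P* = 115.4.
With the tax, sellers need 34 more per unit: 215 - 3Q = 49 + 2Q + 34, so Q_t = 26.4. Buyers pay P_b = 135.8; sellers receive P_s = P_b - 34 = 101.8.
PS falls from (1/2)(33.2)(66.4) = 1102.24 to (1/2)(26.4)(52.8) = 696.96, a change of -405.28.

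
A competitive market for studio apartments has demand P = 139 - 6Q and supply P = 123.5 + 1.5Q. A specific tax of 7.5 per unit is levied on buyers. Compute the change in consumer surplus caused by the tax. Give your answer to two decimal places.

Pre-tax equilibrium: 139 - 6Q = 123.5 + 1.5Q gives Q* = 2.0667, P* = 126.6.
A tax on buyers shifts demand down by 7.5: (139 - 7.5) - 6Q = 123.5 + 1.5Q, so Q_t = 1.0667. Buyers pay P_b = 132.6; sellers receive P_s = P_b - 7.5 = 125.1.
CS falls from (1/2)(2.0667)(12.4) = 12.8133 to (1/2)(1.0667)(6.4) = 3.4133, a change of -9.4.

-9.40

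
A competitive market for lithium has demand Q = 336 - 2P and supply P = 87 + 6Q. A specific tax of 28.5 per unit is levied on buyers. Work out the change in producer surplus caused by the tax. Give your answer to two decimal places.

-270.16

Rewriting demand in inverse form: P = 168 - 0.5Q.
Pre-tax equilibrium: 168 - 0.5Q = 87 + 6Q gives Q* = 12.4615, P* = 161.7692.
A tax on buyers shifts demand down by 28.5: (168 - 28.5) - 0.5Q = 87 + 6Q, so Q_t = 8.0769. Buyers pay P_b = 163.9615; sellers receive P_s = P_b - 28.5 = 135.4615.
Producers lose the trapezoid between P_s and P* out to Q_t plus the triangle from Q_t to Q*: change in PS = 195.7101 - 465.8698 = -270.1598.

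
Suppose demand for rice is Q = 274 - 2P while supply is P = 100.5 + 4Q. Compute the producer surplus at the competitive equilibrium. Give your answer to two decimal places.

Rewriting demand in inverse form: P = 137 - 0.5Q.
Setting demand equal to supply, 36.5 = 4.5Q, so Q* = 8.1111 and P* = 132.9444.
The supply curve's price intercept is 100.5, so PS = (1/2)(Q*)(P* - 100.5) = (1/2)(8.1111)(32.4444) = 131.5802.

131.58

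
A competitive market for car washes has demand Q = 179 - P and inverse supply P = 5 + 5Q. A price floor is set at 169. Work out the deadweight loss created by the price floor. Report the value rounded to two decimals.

Rewriting demand in inverse form: P = 179 - Q.
Without the control, 179 - Q = 5 + 5Q so Q* = 29 and P* = 150.
At P = 169, buyers demand (179 - 169)/1 = 10 while sellers would supply more, so the quantity traded is 10 at price 169.
The lost-trades triangle has base Q* - 10 = 19 and height equal to the gap between the curves at Q = 10, which is 169 - 55 = 114. DWL = (1/2)(19)(114) = 1083.

1083.00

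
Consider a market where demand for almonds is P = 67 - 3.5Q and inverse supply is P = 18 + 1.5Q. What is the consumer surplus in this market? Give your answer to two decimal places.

168.07

Set 67 - 3.5Q = 18 + 1.5Q, which gives 49 = 5Q, so Q* = 9.8 and P* = 67 - 3.5(9.8) = 32.7.
The demand choke price is 67, so CS = (1/2)(Q*)(67 - P*) = (1/2)(9.8)(34.3) = 168.07.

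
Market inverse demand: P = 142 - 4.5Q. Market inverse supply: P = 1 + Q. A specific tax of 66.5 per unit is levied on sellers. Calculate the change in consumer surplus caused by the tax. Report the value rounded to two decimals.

Without the tax, 142 - 4.5Q = 1 + Q so Q* = 25.6364 and P* = 26.6364.
A tax on sellers shifts supply up by 66.5: 142 - 4.5Q = 1 + Q + 66.5, so Q_t = 13.5455. Buyers pay P_b = 81.0455; sellers receive P_s = P_b - 66.5 = 14.5455.
Consumers lose the trapezoid between P* and P_b out to Q_t plus the triangle from Q_t to Q*: change in CS = 412.8285 - 1478.7521 = -1065.9236.

-1065.92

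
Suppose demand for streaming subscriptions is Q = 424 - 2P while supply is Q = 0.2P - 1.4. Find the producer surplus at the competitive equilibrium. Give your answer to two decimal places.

3473.14

Rewriting demand in inverse form: P = 212 - 0.5Q.
Rewriting supply in inverse form: P = 7 + 5Q.
Equilibrium: 212 - 0.5Q = 7 + 5Q, so Q* = 37.2727 and P* = 193.3636.
The supply curve's price intercept is 7, so PS = (1/2)(Q*)(P* - 7) = (1/2)(37.2727)(186.3636) = 3473.1405.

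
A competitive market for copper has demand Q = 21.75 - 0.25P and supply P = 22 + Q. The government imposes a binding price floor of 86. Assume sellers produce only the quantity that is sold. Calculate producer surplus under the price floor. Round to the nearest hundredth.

Rewriting demand in inverse form: P = 87 - 4Q.
Free-market equilibrium: 87 - 4Q = 22 + Q gives Q* = 13, P* = 35.
At P = 86, buyers demand (87 - 86)/4 = 0.25 while sellers would supply more, so the quantity traded is 0.25 at price 86.
The supply price at Q = 0.25 is 22.25. PS is the trapezoid between 86 and supply over [0, 0.25]: (1/2)[(86 - 22) + (86 - 22.25)](0.25) = 15.9688.

15.97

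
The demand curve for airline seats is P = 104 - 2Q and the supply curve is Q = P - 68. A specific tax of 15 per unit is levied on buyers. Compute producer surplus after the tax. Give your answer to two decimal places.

24.50

Rewriting supply in inverse form: P = 68 + Q.
Pre-tax equilibrium: 104 - 2Q = 68 + Q gives Q* = 12, P* = 80.
With the tax, buyers' net willingness to pay falls by 15: (104 - 15) - 2Q = 68 + Q, so Q_t = 7. Buyers pay P_b = 90; sellers receive P_s = P_b - 15 = 75.
PS = (1/2)(Q_t)(P_s - 68) = (1/2)(7)(7) = 24.5.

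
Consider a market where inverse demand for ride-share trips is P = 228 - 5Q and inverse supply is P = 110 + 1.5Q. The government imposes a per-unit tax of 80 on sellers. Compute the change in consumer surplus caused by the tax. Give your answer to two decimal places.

Without the tax, 228 - 5Q = 110 + 1.5Q so Q* = 18.1538 and P* = 137.2308.
A tax on sellers shifts supply up by 80: 228 - 5Q = 110 + 1.5Q + 80, so Q_t = 5.8462. Buyers pay P_b = 198.7692; sellers receive P_s = P_b - 80 = 118.7692.
Consumers lose the trapezoid between P* and P_b out to Q_t plus the triangle from Q_t to Q*: change in CS = 85.4438 - 823.9053 = -738.4615.

-738.46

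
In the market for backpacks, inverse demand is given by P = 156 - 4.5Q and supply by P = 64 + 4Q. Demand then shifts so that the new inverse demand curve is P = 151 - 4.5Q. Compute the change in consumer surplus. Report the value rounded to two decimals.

Initial equilibrium: Q_0 = 10.8235, P_0 = 107.2941; CS_0 = (1/2)(10.8235)(48.7059) = 263.5848, PS_0 = (1/2)(10.8235)(43.2941) = 234.2976.
New equilibrium: 151 - 4.5Q = 64 + 4Q gives Q_1 = 10.2353, P_1 = 104.9412; CS_1 = 235.7128, PS_1 = 209.5225.
Change in consumer surplus = 235.7128 - 263.5848 = -27.872.

-27.87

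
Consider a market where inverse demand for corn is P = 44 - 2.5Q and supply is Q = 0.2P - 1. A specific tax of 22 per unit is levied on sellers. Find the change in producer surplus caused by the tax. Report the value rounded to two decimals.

Rewriting supply in inverse form: P = 5 + 5Q.
Without the tax, 44 - 2.5Q = 5 + 5Q so Q* = 5.2 and P* = 31.
With the tax, sellers need 22 more per unit: 44 - 2.5Q = 5 + 5Q + 22, so Q_t = 2.2667. Buyers pay P_b = 38.3333; sellers receive P_s = P_b - 22 = 16.3333.
Producers lose the trapezoid between P_s and P* out to Q_t plus the triangle from Q_t to Q*: change in PS = 12.8444 - 67.6 = -54.7556.

-54.76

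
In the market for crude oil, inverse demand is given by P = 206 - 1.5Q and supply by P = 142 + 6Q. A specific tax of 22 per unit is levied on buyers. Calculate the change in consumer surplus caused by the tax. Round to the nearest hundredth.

Without the tax, 206 - 1.5Q = 142 + 6Q so Q* = 8.5333 and P* = 193.2.
With the tax, buyers' net willingness to pay falls by 22: (206 - 22) - 1.5Q = 142 + 6Q, so Q_t = 5.6. Buyers pay P_b = 197.6; sellers receive P_s = P_b - 22 = 175.6.
Consumers lose the trapezoid between P* and P_b out to Q_t plus the triangle from Q_t to Q*: change in CS = 23.52 - 54.6133 = -31.0933.

-31.09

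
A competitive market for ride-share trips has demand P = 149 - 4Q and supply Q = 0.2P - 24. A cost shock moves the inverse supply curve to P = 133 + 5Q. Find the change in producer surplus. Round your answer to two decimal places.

-18.06

Rewriting supply in inverse form: P = 120 + 5Q.
Initial equilibrium: Q_0 = 3.2222, P_0 = 136.1111; CS_0 = (1/2)(3.2222)(12.8889) = 20.7654, PS_0 = (1/2)(3.2222)(16.1111) = 25.9568.
New equilibrium: 149 - 4Q = 133 + 5Q gives Q_1 = 1.7778, P_1 = 141.8889; CS_1 = 6.321, PS_1 = 7.9012.
Change in producer surplus = 7.9012 - 25.9568 = -18.0556.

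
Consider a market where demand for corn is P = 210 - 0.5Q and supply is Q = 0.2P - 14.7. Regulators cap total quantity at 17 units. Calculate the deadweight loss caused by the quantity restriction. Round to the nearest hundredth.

168.09

Rewriting supply in inverse form: P = 73.5 + 5Q.
Unrestricted equilibrium: Q* = (210 - 73.5)/(0.5 + 5) = 24.8182.
At Q = 17 the demand price is 210 - 0.5(17) = 201.5 and the supply price is 73.5 + 5(17) = 158.5.
DWL = (1/2)(gap between curves at 17) x (Q* - 17) = (1/2)(43)(7.8182) = 168.0909.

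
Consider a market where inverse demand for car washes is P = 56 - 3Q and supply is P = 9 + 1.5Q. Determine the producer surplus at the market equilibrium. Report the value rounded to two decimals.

Setting demand equal to supply, 47 = 4.5Q, so Q* = 10.4444 and P* = 24.6667.
Producer surplus is the triangle above supply below P*: (1/2)(10.4444)(24.6667 - 9) = (1/2)(10.4444)(15.6667) = 81.8148.

81.81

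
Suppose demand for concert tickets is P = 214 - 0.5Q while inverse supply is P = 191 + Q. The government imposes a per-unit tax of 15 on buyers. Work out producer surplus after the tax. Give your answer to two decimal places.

14.22

Without the tax, 214 - 0.5Q = 191 + Q so Q* = 15.3333 and P* = 206.3333.
A tax on buyers shifts demand down by 15: (214 - 15) - 0.5Q = 191 + Q, so Q_t = 5.3333. Buyers pay P_b = 211.3333; sellers receive P_s = P_b - 15 = 196.3333.
Producer surplus is the triangle above supply below P_s: (1/2)(5.3333)(196.3333 - 191) = 14.2222.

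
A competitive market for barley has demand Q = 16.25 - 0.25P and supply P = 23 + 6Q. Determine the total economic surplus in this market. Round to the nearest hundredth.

88.20

Rewriting demand in inverse form: P = 65 - 4Q.
Equilibrium: 65 - 4Q = 23 + 6Q, so Q* = 4.2 and P* = 48.2.
Total surplus is the full triangle between the curves from 0 to Q*: (1/2)(4.2)(65 - 23) = 88.2.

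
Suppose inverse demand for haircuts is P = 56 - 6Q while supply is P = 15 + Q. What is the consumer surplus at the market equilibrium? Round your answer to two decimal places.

102.92

Setting demand equal to supply, 41 = 7Q, so Q* = 5.8571 and P* = 20.8571.
CS is the area between the demand curve and P* from 0 to Q*: (1/2)(5.8571)(35.1429) = 102.9184.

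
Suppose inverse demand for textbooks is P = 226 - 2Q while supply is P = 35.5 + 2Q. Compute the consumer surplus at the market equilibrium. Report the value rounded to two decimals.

Set 226 - 2Q = 35.5 + 2Q, which gives 190.5 = 4Q, so Q* = 47.625 and P* = 226 - 2(47.625) = 130.75.
Consumer surplus is the triangle under demand above P*: (1/2)(47.625)(226 - 130.75) = (1/2)(47.625)(95.25) = 2268.1406.

2268.14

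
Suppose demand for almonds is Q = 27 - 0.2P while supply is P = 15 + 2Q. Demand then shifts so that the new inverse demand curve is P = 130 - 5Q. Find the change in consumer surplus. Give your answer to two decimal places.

-59.95

Rewriting demand in inverse form: P = 135 - 5Q.
Initial equilibrium: Q_0 = 17.1429, P_0 = 49.2857; CS_0 = (1/2)(17.1429)(85.7143) = 734.6939, PS_0 = (1/2)(17.1429)(34.2857) = 293.8776.
New equilibrium: 130 - 5Q = 15 + 2Q gives Q_1 = 16.4286, P_1 = 47.8571; CS_1 = 674.7449, PS_1 = 269.898.
Change in consumer surplus = 674.7449 - 734.6939 = -59.949.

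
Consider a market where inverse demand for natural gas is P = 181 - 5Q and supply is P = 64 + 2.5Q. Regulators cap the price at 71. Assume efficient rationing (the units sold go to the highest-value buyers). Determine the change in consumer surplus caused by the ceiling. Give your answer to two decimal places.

Without the control, 181 - 5Q = 64 + 2.5Q so Q* = 15.6 and P* = 103.
At P = 71, sellers supply (71 - 64)/2.5 = 2.8 while buyers want more, so the quantity traded is 2.8 at price 71.
CS goes from (1/2)(15.6)(78) = 608.4 to 288.4 (computed as (181 - 71)(2.8) - (1/2)(5)(2.8)^2), a change of -320.

-320.00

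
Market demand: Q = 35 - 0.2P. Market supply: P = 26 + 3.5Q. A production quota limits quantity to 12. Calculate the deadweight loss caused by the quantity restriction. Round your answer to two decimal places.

Rewriting demand in inverse form: P = 175 - 5Q.
Unrestricted equilibrium: Q* = (175 - 26)/(5 + 3.5) = 17.5294.
At Q = 12 the demand price is 175 - 5(12) = 115 and the supply price is 26 + 3.5(12) = 68.
Deadweight loss is the triangle between the curves from 12 to 17.5294: (1/2)(115 - 68)(17.5294 - 12) = 129.9412.

129.94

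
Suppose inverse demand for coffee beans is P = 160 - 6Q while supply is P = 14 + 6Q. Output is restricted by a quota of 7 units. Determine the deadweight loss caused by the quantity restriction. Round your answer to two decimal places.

160.17

Without the quota, 160 - 6Q = 14 + 6Q gives Q* = 12.1667.
At Q = 7 the demand price is 160 - 6(7) = 118 and the supply price is 14 + 6(7) = 56.
DWL = (1/2)(gap between curves at 7) x (Q* - 7) = (1/2)(62)(5.1667) = 160.1667.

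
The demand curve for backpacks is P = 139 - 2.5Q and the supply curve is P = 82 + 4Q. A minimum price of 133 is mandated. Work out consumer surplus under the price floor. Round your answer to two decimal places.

Without the control, 139 - 2.5Q = 82 + 4Q so Q* = 8.7692 and P* = 117.0769.
At P = 133, buyers demand (139 - 133)/2.5 = 2.4 while sellers would supply more, so the quantity traded is 2.4 at price 133.
CS is the triangle under demand above 133: (1/2)(2.4)(139 - 133) = 7.2.

7.20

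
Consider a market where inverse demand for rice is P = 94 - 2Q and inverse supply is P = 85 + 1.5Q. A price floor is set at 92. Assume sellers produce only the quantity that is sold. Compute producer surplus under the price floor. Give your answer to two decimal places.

6.25

Free-market equilibrium: 94 - 2Q = 85 + 1.5Q gives Q* = 2.5714, P* = 88.8571.
At the floor price 92, quantity demanded is (94 - 92)/2 = 1; demand is the short side, so Q = 1 trades at P = 92.
The supply price at Q = 1 is 86.5. PS is the trapezoid between 92 and supply over [0, 1]: (1/2)[(92 - 85) + (92 - 86.5)](1) = 6.25.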